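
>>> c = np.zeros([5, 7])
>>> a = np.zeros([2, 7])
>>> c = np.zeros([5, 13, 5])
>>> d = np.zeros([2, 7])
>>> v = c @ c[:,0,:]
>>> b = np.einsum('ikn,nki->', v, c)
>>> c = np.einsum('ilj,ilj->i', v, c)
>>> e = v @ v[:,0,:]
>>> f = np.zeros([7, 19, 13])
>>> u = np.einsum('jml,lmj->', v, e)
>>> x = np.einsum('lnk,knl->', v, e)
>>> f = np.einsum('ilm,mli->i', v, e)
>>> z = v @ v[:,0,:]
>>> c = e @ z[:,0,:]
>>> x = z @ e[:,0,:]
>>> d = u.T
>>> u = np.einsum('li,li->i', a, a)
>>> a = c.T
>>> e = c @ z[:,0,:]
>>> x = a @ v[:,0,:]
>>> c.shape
(5, 13, 5)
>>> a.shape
(5, 13, 5)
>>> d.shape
()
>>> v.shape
(5, 13, 5)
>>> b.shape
()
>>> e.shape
(5, 13, 5)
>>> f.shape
(5,)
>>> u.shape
(7,)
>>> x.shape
(5, 13, 5)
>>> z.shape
(5, 13, 5)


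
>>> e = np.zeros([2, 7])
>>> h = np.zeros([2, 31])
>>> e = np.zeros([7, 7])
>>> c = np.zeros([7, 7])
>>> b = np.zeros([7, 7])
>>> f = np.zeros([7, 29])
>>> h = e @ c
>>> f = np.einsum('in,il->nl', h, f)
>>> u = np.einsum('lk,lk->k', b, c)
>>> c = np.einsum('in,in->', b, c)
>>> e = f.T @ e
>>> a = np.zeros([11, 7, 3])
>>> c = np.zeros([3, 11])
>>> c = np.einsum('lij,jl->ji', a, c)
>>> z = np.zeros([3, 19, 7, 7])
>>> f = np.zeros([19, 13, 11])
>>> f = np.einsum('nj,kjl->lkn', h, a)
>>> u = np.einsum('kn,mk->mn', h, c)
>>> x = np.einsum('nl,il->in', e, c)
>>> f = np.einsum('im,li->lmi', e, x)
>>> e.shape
(29, 7)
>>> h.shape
(7, 7)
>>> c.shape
(3, 7)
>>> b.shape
(7, 7)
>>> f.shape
(3, 7, 29)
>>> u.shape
(3, 7)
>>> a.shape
(11, 7, 3)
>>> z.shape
(3, 19, 7, 7)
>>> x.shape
(3, 29)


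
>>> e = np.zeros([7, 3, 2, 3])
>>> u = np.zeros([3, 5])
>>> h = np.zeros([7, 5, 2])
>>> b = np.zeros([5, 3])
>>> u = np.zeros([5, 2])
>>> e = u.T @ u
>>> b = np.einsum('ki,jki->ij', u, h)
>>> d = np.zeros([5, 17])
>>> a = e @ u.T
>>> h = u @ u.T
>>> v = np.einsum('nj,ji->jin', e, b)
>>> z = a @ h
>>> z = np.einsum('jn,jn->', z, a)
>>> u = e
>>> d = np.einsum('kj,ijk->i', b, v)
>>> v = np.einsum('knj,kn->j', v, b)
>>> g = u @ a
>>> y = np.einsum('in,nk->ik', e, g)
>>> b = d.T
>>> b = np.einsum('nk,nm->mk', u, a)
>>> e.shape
(2, 2)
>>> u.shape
(2, 2)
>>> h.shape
(5, 5)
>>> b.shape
(5, 2)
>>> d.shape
(2,)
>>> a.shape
(2, 5)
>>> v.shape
(2,)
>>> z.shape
()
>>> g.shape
(2, 5)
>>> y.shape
(2, 5)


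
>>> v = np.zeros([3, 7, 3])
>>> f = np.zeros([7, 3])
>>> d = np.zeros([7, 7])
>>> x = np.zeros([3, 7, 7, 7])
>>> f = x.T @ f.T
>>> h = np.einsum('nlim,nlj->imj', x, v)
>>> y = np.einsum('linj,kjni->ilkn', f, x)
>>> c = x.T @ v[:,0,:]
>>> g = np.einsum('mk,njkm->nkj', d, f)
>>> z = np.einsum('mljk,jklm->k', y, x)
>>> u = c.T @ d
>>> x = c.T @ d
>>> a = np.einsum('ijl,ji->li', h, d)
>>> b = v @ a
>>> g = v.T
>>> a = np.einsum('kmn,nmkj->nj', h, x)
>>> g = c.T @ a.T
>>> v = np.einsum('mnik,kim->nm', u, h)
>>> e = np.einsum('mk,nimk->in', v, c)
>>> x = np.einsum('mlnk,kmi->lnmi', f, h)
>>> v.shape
(7, 3)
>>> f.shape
(7, 7, 7, 7)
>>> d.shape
(7, 7)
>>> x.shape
(7, 7, 7, 3)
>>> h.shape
(7, 7, 3)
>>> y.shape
(7, 7, 3, 7)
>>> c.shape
(7, 7, 7, 3)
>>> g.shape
(3, 7, 7, 3)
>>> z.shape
(7,)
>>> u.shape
(3, 7, 7, 7)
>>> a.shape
(3, 7)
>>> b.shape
(3, 7, 7)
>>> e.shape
(7, 7)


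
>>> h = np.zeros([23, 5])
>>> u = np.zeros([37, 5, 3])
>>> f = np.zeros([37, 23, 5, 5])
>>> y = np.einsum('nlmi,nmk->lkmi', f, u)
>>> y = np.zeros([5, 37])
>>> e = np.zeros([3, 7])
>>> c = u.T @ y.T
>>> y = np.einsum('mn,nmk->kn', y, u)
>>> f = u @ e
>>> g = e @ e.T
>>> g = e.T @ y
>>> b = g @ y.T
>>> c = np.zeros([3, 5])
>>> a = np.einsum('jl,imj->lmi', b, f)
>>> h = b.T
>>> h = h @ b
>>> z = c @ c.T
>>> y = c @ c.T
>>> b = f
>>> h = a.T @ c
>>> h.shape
(37, 5, 5)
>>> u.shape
(37, 5, 3)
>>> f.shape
(37, 5, 7)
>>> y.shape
(3, 3)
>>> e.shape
(3, 7)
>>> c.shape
(3, 5)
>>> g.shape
(7, 37)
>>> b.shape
(37, 5, 7)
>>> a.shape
(3, 5, 37)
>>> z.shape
(3, 3)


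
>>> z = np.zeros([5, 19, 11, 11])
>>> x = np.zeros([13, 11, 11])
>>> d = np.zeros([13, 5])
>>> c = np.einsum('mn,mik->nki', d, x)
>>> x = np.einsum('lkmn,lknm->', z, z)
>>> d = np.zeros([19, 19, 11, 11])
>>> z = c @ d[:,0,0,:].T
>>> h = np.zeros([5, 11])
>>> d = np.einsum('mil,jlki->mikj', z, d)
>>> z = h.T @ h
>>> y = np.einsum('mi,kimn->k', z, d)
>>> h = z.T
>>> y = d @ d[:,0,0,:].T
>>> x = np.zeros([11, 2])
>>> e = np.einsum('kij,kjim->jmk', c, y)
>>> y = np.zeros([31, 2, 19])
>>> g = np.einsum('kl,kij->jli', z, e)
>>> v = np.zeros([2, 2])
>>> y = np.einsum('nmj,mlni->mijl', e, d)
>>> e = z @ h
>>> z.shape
(11, 11)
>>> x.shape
(11, 2)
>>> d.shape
(5, 11, 11, 19)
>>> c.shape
(5, 11, 11)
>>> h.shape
(11, 11)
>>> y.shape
(5, 19, 5, 11)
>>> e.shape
(11, 11)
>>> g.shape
(5, 11, 5)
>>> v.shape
(2, 2)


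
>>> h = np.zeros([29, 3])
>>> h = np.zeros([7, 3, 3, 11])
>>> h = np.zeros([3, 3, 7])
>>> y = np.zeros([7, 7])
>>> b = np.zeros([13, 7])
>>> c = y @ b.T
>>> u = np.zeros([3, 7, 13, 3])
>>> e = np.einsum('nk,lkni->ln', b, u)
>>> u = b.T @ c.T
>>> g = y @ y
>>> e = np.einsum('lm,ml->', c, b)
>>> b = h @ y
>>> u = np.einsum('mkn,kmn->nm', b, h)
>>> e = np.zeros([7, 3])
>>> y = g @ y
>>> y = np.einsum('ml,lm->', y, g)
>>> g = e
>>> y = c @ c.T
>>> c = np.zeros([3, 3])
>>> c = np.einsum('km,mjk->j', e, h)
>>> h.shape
(3, 3, 7)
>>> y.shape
(7, 7)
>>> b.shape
(3, 3, 7)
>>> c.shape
(3,)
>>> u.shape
(7, 3)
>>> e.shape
(7, 3)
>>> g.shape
(7, 3)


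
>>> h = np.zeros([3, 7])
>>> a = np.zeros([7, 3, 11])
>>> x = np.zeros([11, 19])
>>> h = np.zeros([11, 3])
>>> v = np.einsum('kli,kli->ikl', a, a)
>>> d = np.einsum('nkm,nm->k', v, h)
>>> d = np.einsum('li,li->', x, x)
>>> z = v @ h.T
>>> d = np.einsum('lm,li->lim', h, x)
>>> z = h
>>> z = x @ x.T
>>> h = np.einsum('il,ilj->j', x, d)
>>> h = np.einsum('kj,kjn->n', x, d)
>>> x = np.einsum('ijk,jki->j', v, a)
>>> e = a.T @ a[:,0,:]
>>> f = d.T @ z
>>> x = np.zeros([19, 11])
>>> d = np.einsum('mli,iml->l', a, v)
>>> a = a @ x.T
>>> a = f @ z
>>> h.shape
(3,)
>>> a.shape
(3, 19, 11)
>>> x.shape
(19, 11)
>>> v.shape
(11, 7, 3)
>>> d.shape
(3,)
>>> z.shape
(11, 11)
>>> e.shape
(11, 3, 11)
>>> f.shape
(3, 19, 11)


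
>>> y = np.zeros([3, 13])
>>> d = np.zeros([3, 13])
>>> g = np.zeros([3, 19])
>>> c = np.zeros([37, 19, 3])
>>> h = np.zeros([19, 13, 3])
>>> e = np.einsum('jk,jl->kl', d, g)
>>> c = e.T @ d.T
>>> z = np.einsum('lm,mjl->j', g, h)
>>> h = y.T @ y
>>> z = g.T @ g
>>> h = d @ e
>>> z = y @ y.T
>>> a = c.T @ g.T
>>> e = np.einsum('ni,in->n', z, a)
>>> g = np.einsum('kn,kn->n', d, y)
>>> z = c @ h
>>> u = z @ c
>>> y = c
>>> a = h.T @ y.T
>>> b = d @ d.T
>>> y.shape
(19, 3)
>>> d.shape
(3, 13)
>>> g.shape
(13,)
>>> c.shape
(19, 3)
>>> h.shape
(3, 19)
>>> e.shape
(3,)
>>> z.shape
(19, 19)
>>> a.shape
(19, 19)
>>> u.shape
(19, 3)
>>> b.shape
(3, 3)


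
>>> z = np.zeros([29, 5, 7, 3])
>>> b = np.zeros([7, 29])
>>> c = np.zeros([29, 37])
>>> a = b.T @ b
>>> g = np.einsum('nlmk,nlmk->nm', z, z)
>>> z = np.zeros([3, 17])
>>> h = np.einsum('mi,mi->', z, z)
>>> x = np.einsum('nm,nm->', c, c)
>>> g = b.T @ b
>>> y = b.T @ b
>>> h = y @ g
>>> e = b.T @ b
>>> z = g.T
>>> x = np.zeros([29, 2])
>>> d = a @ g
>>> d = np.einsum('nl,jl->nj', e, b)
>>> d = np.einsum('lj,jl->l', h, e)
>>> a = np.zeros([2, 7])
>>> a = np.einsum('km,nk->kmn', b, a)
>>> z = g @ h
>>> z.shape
(29, 29)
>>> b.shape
(7, 29)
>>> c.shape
(29, 37)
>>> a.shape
(7, 29, 2)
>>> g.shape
(29, 29)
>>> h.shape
(29, 29)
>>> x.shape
(29, 2)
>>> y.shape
(29, 29)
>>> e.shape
(29, 29)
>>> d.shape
(29,)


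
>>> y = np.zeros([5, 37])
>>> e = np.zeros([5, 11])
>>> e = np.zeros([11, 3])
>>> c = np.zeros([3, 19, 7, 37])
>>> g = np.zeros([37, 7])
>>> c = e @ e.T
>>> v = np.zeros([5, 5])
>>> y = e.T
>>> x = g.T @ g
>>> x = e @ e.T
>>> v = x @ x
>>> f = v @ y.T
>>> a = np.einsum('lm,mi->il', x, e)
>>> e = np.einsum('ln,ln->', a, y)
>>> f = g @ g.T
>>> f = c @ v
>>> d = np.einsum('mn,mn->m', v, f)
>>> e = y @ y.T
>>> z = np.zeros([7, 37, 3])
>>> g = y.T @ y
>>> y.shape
(3, 11)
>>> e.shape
(3, 3)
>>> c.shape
(11, 11)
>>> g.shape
(11, 11)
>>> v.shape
(11, 11)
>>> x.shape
(11, 11)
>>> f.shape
(11, 11)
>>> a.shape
(3, 11)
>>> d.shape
(11,)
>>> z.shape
(7, 37, 3)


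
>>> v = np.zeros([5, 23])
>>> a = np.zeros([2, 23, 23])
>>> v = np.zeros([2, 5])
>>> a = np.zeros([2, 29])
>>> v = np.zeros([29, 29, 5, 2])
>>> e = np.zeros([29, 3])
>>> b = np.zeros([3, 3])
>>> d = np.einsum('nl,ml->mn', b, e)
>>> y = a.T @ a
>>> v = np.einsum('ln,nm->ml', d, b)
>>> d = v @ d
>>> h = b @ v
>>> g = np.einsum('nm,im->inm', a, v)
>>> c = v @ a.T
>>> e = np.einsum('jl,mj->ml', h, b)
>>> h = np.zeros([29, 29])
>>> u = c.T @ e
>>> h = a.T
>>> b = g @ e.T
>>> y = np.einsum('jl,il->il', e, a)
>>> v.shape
(3, 29)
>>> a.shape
(2, 29)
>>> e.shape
(3, 29)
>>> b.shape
(3, 2, 3)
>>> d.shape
(3, 3)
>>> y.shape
(2, 29)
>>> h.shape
(29, 2)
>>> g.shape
(3, 2, 29)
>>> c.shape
(3, 2)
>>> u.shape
(2, 29)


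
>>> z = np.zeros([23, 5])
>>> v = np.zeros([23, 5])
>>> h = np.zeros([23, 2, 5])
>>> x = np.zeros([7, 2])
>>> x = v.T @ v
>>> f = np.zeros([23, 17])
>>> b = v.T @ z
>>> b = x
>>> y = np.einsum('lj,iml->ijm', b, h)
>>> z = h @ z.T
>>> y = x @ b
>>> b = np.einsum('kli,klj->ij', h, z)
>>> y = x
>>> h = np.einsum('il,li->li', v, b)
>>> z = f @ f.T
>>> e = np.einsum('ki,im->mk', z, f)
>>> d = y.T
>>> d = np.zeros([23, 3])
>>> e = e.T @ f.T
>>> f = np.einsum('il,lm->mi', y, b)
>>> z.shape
(23, 23)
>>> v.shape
(23, 5)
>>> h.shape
(5, 23)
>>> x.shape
(5, 5)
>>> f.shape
(23, 5)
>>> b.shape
(5, 23)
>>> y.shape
(5, 5)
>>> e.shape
(23, 23)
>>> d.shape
(23, 3)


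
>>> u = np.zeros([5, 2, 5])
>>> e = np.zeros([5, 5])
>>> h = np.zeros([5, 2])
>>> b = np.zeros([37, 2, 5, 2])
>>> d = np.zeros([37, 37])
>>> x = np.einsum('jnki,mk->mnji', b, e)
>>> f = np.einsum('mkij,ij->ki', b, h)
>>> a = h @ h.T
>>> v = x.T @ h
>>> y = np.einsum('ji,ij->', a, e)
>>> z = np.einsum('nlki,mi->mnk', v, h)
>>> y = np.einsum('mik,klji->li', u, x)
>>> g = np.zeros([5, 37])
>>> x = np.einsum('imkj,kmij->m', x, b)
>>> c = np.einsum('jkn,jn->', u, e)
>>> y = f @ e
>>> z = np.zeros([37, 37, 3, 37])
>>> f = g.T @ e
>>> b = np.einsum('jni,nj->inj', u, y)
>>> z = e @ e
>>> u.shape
(5, 2, 5)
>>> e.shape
(5, 5)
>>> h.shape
(5, 2)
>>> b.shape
(5, 2, 5)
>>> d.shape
(37, 37)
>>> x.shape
(2,)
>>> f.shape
(37, 5)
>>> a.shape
(5, 5)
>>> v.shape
(2, 37, 2, 2)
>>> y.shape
(2, 5)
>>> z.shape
(5, 5)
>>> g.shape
(5, 37)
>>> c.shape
()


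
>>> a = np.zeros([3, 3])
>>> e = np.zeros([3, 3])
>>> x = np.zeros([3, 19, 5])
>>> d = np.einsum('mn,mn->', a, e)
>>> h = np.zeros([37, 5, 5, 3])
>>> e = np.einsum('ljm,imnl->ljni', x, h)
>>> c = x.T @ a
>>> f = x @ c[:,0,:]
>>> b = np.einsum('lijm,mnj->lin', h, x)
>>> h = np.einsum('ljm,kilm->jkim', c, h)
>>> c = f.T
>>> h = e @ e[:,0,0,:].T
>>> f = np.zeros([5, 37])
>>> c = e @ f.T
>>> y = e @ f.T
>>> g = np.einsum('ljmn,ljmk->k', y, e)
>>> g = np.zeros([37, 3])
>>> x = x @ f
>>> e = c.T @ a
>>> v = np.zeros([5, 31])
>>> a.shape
(3, 3)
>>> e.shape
(5, 5, 19, 3)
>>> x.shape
(3, 19, 37)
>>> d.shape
()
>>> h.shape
(3, 19, 5, 3)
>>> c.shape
(3, 19, 5, 5)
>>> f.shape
(5, 37)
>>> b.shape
(37, 5, 19)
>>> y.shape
(3, 19, 5, 5)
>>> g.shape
(37, 3)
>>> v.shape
(5, 31)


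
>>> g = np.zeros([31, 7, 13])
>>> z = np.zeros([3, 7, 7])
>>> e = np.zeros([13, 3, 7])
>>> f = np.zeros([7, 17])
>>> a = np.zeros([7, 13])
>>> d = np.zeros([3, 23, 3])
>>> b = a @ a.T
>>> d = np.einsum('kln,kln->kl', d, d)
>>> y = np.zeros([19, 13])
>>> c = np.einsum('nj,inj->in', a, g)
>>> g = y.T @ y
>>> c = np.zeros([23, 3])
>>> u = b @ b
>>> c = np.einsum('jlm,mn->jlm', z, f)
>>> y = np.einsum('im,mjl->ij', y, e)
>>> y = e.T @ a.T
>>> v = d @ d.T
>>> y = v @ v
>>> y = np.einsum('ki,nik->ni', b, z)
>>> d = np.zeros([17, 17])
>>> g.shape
(13, 13)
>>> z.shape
(3, 7, 7)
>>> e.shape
(13, 3, 7)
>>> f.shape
(7, 17)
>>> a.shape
(7, 13)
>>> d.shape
(17, 17)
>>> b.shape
(7, 7)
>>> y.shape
(3, 7)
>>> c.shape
(3, 7, 7)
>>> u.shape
(7, 7)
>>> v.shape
(3, 3)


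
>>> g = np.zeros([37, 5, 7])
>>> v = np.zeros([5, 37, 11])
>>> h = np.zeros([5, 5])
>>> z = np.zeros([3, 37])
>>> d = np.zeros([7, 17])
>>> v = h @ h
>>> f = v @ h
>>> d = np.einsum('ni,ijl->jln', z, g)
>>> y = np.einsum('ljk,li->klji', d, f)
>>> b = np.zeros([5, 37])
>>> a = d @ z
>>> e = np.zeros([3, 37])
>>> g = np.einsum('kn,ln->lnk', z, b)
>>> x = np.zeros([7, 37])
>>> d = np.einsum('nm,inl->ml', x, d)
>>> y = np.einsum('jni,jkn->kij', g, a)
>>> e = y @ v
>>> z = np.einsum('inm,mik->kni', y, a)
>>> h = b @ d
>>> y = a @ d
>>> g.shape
(5, 37, 3)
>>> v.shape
(5, 5)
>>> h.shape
(5, 3)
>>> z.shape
(37, 3, 7)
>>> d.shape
(37, 3)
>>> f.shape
(5, 5)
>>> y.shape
(5, 7, 3)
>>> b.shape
(5, 37)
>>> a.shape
(5, 7, 37)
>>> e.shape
(7, 3, 5)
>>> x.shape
(7, 37)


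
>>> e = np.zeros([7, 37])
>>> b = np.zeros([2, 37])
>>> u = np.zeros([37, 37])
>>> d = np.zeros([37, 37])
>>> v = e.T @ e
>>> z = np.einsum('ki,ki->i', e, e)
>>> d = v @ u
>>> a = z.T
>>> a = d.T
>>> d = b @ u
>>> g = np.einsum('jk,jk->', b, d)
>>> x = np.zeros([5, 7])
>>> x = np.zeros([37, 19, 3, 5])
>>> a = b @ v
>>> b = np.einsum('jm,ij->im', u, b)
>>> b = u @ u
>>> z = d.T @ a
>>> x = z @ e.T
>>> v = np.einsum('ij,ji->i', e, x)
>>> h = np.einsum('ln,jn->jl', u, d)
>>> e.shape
(7, 37)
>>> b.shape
(37, 37)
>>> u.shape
(37, 37)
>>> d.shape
(2, 37)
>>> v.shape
(7,)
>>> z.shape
(37, 37)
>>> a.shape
(2, 37)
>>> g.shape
()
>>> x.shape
(37, 7)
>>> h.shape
(2, 37)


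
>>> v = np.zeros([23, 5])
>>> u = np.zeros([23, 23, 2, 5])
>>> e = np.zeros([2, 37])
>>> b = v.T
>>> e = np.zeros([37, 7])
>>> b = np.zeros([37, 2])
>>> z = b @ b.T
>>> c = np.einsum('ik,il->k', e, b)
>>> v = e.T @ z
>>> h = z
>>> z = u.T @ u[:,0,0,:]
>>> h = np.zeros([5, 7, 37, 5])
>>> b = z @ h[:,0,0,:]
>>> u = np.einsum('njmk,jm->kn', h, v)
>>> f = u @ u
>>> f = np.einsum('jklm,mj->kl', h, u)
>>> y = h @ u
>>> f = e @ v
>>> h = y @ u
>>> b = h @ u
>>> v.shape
(7, 37)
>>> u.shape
(5, 5)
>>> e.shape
(37, 7)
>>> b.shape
(5, 7, 37, 5)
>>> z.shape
(5, 2, 23, 5)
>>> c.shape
(7,)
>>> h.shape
(5, 7, 37, 5)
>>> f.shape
(37, 37)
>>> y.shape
(5, 7, 37, 5)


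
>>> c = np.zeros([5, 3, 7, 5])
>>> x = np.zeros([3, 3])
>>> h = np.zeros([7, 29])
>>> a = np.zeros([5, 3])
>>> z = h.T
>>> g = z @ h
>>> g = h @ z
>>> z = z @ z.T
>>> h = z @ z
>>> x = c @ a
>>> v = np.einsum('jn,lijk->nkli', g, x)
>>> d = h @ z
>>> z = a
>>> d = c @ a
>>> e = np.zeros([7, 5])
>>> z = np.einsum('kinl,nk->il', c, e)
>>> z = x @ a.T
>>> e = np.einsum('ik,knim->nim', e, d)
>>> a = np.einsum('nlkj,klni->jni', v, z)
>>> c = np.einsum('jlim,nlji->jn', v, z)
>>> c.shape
(7, 5)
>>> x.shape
(5, 3, 7, 3)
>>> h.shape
(29, 29)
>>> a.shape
(3, 7, 5)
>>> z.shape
(5, 3, 7, 5)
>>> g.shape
(7, 7)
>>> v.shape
(7, 3, 5, 3)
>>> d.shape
(5, 3, 7, 3)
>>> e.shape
(3, 7, 3)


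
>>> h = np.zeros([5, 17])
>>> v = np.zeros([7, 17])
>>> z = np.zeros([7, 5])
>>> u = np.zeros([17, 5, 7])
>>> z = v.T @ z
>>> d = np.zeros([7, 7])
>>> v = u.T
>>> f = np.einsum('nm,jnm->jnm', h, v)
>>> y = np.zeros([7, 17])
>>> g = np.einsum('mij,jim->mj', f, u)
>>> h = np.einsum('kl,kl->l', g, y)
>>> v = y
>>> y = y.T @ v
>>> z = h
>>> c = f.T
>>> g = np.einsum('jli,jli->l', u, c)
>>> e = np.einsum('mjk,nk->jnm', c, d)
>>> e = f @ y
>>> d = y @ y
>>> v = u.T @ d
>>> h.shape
(17,)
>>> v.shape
(7, 5, 17)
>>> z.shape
(17,)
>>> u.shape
(17, 5, 7)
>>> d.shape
(17, 17)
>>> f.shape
(7, 5, 17)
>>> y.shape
(17, 17)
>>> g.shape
(5,)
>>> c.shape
(17, 5, 7)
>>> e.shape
(7, 5, 17)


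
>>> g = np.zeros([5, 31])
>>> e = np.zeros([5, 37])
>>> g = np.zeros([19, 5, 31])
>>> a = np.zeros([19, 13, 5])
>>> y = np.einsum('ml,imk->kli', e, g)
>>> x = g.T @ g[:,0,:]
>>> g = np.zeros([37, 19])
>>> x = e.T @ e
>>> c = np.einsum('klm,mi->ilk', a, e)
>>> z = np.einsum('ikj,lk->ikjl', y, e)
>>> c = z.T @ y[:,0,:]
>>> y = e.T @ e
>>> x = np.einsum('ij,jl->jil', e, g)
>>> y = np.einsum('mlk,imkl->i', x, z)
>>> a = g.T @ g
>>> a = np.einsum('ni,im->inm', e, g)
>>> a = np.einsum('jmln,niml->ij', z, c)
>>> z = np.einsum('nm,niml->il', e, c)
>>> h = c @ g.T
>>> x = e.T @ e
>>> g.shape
(37, 19)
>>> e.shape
(5, 37)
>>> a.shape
(19, 31)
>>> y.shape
(31,)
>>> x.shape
(37, 37)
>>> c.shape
(5, 19, 37, 19)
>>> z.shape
(19, 19)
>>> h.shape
(5, 19, 37, 37)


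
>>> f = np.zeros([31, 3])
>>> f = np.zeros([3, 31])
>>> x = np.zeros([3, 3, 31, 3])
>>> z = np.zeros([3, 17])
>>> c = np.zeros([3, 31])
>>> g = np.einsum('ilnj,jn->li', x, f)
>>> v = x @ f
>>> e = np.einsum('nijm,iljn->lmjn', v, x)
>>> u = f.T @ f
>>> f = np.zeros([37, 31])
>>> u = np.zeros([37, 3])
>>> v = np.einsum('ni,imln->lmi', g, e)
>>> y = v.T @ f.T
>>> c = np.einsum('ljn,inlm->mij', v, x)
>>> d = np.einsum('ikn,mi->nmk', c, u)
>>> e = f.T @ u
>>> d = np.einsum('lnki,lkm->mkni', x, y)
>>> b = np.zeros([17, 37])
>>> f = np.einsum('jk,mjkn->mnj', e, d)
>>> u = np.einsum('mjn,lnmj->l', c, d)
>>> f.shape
(37, 3, 31)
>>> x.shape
(3, 3, 31, 3)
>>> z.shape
(3, 17)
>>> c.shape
(3, 3, 31)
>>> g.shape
(3, 3)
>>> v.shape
(31, 31, 3)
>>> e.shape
(31, 3)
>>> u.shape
(37,)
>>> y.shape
(3, 31, 37)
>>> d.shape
(37, 31, 3, 3)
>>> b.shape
(17, 37)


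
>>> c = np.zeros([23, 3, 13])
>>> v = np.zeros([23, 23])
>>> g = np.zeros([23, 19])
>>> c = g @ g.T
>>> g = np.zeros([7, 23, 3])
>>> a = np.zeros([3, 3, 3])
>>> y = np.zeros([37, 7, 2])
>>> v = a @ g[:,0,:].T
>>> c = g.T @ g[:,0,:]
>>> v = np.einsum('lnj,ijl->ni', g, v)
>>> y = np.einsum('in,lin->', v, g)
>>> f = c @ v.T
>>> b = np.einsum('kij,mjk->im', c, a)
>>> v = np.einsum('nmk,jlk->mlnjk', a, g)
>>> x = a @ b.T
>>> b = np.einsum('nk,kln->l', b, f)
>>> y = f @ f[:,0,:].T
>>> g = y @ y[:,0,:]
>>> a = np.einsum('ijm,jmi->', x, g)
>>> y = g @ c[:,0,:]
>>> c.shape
(3, 23, 3)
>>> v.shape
(3, 23, 3, 7, 3)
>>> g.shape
(3, 23, 3)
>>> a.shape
()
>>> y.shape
(3, 23, 3)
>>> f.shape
(3, 23, 23)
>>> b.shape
(23,)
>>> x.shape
(3, 3, 23)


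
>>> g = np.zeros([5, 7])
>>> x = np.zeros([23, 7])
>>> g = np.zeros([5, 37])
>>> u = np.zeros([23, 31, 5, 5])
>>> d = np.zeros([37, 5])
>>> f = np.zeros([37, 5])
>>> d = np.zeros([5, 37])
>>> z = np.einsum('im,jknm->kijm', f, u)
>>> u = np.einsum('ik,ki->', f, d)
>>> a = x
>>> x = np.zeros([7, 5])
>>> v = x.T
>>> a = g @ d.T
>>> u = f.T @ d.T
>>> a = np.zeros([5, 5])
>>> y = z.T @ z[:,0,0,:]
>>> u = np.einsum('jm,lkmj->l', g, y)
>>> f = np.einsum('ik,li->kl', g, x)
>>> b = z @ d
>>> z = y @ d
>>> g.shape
(5, 37)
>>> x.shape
(7, 5)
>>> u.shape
(5,)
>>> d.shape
(5, 37)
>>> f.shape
(37, 7)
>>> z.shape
(5, 23, 37, 37)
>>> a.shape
(5, 5)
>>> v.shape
(5, 7)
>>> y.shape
(5, 23, 37, 5)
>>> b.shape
(31, 37, 23, 37)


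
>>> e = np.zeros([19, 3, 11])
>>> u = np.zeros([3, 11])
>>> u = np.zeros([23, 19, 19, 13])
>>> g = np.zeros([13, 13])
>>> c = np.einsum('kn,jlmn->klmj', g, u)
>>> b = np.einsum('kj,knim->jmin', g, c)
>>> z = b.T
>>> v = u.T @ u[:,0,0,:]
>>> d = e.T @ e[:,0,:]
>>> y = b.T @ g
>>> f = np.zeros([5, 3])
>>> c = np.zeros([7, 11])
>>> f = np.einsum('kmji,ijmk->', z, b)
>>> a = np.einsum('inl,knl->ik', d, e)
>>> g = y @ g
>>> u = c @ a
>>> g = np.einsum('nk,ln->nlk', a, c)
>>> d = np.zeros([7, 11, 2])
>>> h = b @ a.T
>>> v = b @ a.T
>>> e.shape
(19, 3, 11)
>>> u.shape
(7, 19)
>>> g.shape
(11, 7, 19)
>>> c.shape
(7, 11)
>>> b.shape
(13, 23, 19, 19)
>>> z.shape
(19, 19, 23, 13)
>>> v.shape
(13, 23, 19, 11)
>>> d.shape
(7, 11, 2)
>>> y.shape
(19, 19, 23, 13)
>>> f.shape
()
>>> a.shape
(11, 19)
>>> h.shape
(13, 23, 19, 11)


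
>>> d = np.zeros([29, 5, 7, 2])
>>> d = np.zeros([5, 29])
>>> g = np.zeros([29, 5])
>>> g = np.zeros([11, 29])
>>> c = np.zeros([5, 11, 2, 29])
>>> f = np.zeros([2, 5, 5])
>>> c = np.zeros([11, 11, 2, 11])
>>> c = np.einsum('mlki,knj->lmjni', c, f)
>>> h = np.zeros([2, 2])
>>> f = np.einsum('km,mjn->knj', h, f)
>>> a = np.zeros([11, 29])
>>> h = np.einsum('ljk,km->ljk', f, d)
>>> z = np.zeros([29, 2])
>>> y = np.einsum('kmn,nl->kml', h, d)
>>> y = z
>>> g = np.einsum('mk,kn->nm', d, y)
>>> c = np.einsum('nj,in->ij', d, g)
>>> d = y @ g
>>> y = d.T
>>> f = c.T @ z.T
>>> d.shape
(29, 5)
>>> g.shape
(2, 5)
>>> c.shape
(2, 29)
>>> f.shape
(29, 29)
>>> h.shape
(2, 5, 5)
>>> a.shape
(11, 29)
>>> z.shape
(29, 2)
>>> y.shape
(5, 29)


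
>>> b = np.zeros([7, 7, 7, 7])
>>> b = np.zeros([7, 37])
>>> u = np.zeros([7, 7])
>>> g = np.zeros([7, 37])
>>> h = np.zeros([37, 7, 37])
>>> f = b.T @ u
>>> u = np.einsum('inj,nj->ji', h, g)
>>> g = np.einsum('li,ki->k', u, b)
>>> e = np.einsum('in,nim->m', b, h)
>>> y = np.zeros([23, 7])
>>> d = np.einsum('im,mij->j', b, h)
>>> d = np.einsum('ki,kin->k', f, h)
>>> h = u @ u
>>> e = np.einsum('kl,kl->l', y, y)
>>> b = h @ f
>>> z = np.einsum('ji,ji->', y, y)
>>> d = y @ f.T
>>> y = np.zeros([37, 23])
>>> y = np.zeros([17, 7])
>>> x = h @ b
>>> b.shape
(37, 7)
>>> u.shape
(37, 37)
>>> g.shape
(7,)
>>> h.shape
(37, 37)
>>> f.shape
(37, 7)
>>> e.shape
(7,)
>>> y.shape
(17, 7)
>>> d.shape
(23, 37)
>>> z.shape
()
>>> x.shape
(37, 7)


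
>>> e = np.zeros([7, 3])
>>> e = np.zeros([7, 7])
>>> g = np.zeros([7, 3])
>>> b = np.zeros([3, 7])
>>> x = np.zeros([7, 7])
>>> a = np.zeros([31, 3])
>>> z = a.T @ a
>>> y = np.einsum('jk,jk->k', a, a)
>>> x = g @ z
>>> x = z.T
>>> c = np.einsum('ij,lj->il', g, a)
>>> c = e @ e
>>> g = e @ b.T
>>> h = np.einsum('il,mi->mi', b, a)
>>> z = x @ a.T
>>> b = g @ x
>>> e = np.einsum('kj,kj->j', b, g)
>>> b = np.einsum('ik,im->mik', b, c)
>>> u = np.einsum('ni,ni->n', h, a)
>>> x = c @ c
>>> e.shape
(3,)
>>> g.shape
(7, 3)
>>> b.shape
(7, 7, 3)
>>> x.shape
(7, 7)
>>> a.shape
(31, 3)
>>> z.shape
(3, 31)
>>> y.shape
(3,)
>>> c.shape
(7, 7)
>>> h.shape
(31, 3)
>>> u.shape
(31,)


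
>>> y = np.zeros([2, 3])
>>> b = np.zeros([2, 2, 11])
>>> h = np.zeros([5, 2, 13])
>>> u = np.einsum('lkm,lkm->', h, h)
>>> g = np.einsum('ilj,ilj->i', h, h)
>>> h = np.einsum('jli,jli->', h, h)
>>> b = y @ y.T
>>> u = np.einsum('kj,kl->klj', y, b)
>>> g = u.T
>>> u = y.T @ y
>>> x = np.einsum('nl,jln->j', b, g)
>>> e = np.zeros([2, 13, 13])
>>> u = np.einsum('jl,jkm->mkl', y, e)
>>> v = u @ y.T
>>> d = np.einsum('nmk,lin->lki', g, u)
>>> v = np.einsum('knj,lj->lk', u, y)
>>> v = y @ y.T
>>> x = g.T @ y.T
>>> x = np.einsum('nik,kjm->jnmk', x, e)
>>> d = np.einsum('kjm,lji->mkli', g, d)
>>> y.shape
(2, 3)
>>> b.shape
(2, 2)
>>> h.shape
()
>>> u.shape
(13, 13, 3)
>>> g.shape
(3, 2, 2)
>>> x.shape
(13, 2, 13, 2)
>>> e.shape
(2, 13, 13)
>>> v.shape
(2, 2)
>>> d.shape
(2, 3, 13, 13)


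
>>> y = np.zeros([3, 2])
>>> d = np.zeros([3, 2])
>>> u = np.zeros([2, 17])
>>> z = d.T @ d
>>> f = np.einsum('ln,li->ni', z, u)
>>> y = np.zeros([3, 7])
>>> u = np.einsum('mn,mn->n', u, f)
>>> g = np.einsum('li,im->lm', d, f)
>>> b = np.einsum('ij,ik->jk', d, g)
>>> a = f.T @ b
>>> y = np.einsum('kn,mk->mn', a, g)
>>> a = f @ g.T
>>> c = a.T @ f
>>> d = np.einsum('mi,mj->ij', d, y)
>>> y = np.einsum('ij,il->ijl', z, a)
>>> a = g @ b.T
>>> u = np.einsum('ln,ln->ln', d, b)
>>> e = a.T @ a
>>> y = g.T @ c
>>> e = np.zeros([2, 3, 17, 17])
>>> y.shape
(17, 17)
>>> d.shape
(2, 17)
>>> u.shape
(2, 17)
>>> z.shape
(2, 2)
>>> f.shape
(2, 17)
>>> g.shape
(3, 17)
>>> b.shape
(2, 17)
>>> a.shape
(3, 2)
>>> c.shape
(3, 17)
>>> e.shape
(2, 3, 17, 17)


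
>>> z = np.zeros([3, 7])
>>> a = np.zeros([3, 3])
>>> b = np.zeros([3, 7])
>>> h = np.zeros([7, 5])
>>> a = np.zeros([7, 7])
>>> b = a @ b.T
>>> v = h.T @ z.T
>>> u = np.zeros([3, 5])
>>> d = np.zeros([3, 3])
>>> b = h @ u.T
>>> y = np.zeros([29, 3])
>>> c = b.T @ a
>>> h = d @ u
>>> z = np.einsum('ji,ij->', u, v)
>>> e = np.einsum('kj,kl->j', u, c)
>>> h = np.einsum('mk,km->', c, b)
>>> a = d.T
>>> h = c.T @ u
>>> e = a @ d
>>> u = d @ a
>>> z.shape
()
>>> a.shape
(3, 3)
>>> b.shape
(7, 3)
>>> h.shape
(7, 5)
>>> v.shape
(5, 3)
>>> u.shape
(3, 3)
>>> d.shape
(3, 3)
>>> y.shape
(29, 3)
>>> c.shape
(3, 7)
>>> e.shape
(3, 3)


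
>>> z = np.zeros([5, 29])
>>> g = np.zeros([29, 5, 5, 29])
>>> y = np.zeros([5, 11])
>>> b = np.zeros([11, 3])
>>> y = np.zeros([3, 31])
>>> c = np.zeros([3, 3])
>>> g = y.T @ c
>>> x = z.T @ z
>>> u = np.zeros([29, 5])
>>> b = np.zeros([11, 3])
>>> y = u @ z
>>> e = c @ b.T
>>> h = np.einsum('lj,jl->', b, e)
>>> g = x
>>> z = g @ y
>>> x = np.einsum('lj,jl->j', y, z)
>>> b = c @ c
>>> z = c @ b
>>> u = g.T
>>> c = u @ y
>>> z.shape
(3, 3)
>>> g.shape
(29, 29)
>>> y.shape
(29, 29)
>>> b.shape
(3, 3)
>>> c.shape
(29, 29)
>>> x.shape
(29,)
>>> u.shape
(29, 29)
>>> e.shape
(3, 11)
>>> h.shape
()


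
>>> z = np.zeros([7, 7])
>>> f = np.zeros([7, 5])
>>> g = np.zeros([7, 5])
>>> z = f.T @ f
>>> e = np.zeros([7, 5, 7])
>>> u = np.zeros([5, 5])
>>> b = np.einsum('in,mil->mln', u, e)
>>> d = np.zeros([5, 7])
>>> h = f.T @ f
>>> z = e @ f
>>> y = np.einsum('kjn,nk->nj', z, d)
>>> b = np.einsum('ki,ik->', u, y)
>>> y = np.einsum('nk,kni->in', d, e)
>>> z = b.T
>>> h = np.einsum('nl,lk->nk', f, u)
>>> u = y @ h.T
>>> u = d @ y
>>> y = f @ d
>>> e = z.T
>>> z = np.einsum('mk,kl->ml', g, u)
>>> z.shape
(7, 5)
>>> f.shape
(7, 5)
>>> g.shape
(7, 5)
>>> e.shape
()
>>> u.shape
(5, 5)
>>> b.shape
()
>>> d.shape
(5, 7)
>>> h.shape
(7, 5)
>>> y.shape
(7, 7)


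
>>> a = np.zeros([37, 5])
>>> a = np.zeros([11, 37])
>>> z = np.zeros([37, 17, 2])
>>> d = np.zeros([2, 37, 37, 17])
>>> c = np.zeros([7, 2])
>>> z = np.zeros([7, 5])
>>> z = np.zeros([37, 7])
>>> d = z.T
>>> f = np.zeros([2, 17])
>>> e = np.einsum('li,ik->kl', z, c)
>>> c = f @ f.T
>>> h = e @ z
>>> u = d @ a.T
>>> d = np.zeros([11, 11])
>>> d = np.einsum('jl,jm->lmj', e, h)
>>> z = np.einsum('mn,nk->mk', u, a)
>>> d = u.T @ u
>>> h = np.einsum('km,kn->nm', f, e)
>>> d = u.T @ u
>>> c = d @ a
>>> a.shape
(11, 37)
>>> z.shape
(7, 37)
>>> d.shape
(11, 11)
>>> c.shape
(11, 37)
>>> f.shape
(2, 17)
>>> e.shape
(2, 37)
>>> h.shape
(37, 17)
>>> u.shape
(7, 11)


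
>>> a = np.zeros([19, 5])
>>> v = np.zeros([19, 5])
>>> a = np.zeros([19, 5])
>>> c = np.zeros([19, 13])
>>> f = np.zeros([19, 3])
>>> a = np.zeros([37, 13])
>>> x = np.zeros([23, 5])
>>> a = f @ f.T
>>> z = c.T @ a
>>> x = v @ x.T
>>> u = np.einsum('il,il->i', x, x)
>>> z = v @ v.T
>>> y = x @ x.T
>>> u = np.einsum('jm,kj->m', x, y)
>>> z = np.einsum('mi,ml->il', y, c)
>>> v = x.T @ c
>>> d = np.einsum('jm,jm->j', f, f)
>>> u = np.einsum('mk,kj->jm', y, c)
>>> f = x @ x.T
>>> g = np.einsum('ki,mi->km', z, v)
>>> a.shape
(19, 19)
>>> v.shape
(23, 13)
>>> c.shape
(19, 13)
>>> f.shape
(19, 19)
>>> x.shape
(19, 23)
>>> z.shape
(19, 13)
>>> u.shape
(13, 19)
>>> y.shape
(19, 19)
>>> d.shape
(19,)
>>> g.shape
(19, 23)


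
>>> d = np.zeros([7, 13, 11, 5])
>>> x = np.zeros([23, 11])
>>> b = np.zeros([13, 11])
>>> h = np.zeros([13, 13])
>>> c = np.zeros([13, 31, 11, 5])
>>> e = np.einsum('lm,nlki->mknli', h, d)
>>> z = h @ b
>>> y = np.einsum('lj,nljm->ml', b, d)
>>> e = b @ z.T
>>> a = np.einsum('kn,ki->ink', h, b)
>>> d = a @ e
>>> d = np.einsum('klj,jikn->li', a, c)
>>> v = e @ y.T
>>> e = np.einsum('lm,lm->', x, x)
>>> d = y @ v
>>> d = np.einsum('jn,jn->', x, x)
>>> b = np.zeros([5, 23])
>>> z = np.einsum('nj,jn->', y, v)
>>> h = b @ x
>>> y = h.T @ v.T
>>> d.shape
()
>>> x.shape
(23, 11)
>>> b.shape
(5, 23)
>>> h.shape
(5, 11)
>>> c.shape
(13, 31, 11, 5)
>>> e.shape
()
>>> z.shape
()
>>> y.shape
(11, 13)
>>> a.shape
(11, 13, 13)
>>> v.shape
(13, 5)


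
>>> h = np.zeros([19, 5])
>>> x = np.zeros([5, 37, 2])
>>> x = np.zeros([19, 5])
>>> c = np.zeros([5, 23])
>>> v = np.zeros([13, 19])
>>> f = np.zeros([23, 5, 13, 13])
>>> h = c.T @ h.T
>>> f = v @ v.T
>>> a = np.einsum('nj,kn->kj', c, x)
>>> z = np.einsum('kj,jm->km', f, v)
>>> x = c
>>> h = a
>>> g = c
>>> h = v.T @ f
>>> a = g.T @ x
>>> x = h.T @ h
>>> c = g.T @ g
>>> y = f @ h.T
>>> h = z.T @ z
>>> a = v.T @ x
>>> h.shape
(19, 19)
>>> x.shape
(13, 13)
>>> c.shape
(23, 23)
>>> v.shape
(13, 19)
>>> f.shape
(13, 13)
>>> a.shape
(19, 13)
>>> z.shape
(13, 19)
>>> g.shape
(5, 23)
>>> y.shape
(13, 19)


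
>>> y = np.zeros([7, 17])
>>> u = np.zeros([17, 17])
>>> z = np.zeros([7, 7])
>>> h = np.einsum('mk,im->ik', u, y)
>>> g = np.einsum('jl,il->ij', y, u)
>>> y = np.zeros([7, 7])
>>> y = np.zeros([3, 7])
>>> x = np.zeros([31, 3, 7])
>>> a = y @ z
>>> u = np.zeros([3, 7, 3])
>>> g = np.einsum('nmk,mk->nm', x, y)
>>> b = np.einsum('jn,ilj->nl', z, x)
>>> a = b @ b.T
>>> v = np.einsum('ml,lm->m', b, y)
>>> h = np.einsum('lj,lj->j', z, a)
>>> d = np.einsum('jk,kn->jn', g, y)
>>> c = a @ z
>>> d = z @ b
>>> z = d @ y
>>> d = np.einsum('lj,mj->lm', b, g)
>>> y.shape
(3, 7)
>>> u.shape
(3, 7, 3)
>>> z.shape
(7, 7)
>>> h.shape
(7,)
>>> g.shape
(31, 3)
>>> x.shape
(31, 3, 7)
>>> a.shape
(7, 7)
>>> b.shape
(7, 3)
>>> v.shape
(7,)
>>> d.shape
(7, 31)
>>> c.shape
(7, 7)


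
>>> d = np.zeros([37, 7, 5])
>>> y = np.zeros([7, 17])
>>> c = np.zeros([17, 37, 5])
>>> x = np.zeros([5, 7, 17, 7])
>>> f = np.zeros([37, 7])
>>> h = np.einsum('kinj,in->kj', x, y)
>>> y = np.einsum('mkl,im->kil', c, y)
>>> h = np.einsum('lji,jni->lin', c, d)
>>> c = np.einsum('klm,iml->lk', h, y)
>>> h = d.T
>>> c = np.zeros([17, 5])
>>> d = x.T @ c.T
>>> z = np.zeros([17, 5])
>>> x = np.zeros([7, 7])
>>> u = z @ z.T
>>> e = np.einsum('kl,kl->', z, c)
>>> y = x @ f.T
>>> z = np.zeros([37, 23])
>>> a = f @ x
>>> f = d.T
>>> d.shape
(7, 17, 7, 17)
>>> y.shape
(7, 37)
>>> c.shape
(17, 5)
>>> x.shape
(7, 7)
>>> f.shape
(17, 7, 17, 7)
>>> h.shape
(5, 7, 37)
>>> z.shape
(37, 23)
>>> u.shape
(17, 17)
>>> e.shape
()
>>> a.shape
(37, 7)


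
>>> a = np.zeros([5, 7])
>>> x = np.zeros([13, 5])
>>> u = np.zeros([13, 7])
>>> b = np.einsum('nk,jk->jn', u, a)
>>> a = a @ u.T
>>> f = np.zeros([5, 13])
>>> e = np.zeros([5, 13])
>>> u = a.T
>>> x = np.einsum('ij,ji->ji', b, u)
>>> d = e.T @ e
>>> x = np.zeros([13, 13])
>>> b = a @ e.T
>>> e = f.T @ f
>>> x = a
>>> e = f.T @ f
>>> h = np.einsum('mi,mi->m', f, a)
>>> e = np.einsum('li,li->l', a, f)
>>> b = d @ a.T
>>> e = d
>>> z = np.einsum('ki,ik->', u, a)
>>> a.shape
(5, 13)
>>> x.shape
(5, 13)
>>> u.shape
(13, 5)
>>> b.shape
(13, 5)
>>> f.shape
(5, 13)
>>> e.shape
(13, 13)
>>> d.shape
(13, 13)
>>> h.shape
(5,)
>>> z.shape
()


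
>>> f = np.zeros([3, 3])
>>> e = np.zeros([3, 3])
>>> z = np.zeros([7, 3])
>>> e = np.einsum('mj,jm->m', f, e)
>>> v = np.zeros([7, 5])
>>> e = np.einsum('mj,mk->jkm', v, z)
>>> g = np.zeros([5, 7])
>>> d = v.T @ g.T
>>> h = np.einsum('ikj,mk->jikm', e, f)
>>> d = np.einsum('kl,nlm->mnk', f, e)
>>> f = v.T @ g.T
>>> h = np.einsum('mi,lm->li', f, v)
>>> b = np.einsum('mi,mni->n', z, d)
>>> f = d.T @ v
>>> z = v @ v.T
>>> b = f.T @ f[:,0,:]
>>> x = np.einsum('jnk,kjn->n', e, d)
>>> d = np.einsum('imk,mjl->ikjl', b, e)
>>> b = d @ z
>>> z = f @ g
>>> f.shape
(3, 5, 5)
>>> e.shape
(5, 3, 7)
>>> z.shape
(3, 5, 7)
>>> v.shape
(7, 5)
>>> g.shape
(5, 7)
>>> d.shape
(5, 5, 3, 7)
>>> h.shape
(7, 5)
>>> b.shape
(5, 5, 3, 7)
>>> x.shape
(3,)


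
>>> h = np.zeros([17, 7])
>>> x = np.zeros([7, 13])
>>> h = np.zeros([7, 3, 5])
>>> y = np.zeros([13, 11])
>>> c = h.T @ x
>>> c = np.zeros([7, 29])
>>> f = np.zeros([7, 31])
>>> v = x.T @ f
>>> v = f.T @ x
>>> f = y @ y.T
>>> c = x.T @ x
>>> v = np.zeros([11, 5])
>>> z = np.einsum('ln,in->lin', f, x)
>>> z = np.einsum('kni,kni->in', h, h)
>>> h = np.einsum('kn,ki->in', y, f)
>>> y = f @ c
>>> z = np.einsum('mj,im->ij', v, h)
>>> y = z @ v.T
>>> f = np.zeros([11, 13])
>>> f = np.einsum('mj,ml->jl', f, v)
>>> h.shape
(13, 11)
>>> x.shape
(7, 13)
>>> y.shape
(13, 11)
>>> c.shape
(13, 13)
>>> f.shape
(13, 5)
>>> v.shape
(11, 5)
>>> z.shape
(13, 5)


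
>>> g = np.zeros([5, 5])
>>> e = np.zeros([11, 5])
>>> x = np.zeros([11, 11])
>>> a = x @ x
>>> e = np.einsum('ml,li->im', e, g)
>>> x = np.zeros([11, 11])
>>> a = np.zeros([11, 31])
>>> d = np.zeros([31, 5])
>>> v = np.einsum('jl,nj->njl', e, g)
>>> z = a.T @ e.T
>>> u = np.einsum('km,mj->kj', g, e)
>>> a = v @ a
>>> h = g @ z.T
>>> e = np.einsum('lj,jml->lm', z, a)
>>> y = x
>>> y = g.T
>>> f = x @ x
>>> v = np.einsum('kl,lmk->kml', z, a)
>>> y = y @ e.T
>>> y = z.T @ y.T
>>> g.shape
(5, 5)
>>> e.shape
(31, 5)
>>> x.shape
(11, 11)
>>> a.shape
(5, 5, 31)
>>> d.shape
(31, 5)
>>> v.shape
(31, 5, 5)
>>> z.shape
(31, 5)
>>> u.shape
(5, 11)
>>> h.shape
(5, 31)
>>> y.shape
(5, 5)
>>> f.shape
(11, 11)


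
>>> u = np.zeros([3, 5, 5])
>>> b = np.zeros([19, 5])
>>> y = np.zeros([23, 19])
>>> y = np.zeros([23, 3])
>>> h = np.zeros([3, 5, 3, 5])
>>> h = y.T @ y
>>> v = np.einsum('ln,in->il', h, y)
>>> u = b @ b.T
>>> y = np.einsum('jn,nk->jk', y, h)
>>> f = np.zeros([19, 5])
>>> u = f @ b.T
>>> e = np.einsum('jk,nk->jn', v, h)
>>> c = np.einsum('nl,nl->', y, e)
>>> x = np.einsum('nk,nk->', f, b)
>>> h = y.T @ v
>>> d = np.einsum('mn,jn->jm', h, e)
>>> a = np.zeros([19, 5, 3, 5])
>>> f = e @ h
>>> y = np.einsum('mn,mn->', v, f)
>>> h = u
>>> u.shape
(19, 19)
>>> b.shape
(19, 5)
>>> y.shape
()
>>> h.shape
(19, 19)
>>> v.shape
(23, 3)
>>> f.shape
(23, 3)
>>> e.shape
(23, 3)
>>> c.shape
()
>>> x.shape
()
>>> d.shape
(23, 3)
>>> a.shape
(19, 5, 3, 5)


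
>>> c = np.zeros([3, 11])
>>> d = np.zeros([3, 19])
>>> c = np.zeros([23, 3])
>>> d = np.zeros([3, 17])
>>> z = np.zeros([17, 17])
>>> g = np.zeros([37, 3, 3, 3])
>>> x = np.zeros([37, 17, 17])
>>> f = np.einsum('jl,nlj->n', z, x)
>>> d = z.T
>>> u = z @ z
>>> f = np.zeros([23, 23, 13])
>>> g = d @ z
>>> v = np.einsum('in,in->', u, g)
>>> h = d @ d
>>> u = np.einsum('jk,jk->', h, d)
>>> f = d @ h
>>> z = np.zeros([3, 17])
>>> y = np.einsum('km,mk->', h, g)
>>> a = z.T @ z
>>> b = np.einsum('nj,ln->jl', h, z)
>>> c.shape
(23, 3)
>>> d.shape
(17, 17)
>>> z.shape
(3, 17)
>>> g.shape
(17, 17)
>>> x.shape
(37, 17, 17)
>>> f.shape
(17, 17)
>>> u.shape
()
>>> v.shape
()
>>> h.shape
(17, 17)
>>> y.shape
()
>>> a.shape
(17, 17)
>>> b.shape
(17, 3)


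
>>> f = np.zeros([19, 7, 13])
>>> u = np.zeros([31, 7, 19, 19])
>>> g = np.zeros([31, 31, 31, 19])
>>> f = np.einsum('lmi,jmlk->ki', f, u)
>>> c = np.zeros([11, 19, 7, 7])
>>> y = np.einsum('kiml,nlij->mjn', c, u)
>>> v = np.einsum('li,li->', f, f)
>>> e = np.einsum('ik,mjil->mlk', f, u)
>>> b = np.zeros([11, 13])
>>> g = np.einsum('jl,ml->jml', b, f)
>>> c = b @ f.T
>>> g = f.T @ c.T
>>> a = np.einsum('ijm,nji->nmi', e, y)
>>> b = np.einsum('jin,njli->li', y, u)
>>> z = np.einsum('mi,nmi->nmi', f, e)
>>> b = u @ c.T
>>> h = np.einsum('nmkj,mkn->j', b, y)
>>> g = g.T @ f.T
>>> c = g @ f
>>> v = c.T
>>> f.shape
(19, 13)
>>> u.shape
(31, 7, 19, 19)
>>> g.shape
(11, 19)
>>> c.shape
(11, 13)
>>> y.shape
(7, 19, 31)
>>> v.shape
(13, 11)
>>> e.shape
(31, 19, 13)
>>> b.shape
(31, 7, 19, 11)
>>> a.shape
(7, 13, 31)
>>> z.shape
(31, 19, 13)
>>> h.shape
(11,)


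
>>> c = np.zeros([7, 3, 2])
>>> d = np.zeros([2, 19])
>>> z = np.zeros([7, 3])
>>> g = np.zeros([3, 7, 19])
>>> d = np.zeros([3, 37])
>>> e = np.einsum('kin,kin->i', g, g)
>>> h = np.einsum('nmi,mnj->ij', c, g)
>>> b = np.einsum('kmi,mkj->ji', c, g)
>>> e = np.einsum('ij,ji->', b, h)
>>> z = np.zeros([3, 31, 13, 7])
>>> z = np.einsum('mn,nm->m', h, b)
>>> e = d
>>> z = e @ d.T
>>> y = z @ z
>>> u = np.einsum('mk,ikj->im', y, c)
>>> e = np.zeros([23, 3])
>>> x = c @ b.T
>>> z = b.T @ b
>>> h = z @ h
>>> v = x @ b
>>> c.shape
(7, 3, 2)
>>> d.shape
(3, 37)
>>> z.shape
(2, 2)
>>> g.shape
(3, 7, 19)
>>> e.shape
(23, 3)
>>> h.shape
(2, 19)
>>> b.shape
(19, 2)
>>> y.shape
(3, 3)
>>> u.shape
(7, 3)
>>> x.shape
(7, 3, 19)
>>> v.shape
(7, 3, 2)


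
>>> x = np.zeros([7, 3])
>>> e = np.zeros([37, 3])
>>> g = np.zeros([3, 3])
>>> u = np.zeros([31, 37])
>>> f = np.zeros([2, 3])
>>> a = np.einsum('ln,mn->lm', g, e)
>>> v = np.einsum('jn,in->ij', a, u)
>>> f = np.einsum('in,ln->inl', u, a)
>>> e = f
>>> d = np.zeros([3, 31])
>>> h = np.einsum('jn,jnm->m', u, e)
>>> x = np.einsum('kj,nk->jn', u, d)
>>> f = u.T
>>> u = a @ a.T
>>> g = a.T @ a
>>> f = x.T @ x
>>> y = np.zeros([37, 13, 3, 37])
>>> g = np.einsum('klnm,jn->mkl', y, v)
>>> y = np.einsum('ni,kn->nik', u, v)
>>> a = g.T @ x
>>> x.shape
(37, 3)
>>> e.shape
(31, 37, 3)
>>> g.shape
(37, 37, 13)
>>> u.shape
(3, 3)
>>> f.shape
(3, 3)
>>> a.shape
(13, 37, 3)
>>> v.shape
(31, 3)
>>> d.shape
(3, 31)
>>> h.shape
(3,)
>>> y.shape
(3, 3, 31)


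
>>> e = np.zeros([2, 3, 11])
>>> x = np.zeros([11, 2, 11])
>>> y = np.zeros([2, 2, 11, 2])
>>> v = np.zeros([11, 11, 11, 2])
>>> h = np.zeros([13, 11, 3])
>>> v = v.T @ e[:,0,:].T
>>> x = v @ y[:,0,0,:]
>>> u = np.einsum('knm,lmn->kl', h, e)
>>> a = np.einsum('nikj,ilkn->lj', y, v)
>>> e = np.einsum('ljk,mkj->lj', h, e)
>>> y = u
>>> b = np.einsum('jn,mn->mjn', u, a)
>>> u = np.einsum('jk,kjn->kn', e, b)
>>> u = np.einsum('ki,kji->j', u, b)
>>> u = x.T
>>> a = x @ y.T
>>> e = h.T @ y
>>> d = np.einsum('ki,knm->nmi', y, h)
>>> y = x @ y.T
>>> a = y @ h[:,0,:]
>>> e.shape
(3, 11, 2)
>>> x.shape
(2, 11, 11, 2)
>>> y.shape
(2, 11, 11, 13)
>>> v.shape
(2, 11, 11, 2)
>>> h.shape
(13, 11, 3)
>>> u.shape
(2, 11, 11, 2)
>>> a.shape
(2, 11, 11, 3)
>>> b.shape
(11, 13, 2)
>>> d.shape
(11, 3, 2)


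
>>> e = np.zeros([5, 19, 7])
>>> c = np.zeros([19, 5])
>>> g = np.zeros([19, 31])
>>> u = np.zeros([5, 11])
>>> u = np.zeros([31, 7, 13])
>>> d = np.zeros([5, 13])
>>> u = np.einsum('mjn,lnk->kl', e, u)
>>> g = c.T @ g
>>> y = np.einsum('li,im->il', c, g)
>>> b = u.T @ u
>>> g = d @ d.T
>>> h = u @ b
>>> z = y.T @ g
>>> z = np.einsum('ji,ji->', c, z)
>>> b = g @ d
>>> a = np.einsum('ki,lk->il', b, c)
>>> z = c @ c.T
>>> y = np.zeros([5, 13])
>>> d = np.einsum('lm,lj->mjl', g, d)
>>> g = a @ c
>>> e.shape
(5, 19, 7)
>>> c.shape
(19, 5)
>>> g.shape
(13, 5)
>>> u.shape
(13, 31)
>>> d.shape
(5, 13, 5)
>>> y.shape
(5, 13)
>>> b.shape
(5, 13)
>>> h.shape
(13, 31)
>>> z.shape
(19, 19)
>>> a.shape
(13, 19)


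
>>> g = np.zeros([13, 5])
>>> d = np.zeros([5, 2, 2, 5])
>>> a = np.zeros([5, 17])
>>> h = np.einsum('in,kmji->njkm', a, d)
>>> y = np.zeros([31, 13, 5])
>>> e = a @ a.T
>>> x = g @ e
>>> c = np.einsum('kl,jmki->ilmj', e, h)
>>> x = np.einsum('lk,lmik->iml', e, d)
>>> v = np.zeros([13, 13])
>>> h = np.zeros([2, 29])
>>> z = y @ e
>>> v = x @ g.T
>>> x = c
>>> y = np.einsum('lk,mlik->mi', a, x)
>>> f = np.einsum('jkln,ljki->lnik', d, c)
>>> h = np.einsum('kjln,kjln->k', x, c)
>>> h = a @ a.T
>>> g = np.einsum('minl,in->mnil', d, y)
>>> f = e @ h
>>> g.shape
(5, 2, 2, 5)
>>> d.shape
(5, 2, 2, 5)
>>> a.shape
(5, 17)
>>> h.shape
(5, 5)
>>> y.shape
(2, 2)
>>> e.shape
(5, 5)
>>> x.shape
(2, 5, 2, 17)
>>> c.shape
(2, 5, 2, 17)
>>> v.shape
(2, 2, 13)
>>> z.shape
(31, 13, 5)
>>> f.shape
(5, 5)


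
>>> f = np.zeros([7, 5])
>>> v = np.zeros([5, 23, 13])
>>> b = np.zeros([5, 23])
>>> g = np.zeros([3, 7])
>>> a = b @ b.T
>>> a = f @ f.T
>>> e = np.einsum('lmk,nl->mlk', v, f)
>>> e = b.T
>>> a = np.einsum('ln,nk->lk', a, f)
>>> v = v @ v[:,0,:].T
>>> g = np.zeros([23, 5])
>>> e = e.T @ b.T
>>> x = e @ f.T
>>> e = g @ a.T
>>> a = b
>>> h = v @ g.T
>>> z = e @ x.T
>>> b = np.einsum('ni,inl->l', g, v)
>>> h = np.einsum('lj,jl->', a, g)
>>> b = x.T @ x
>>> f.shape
(7, 5)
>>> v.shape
(5, 23, 5)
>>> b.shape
(7, 7)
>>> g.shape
(23, 5)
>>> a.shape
(5, 23)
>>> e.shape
(23, 7)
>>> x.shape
(5, 7)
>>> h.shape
()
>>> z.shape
(23, 5)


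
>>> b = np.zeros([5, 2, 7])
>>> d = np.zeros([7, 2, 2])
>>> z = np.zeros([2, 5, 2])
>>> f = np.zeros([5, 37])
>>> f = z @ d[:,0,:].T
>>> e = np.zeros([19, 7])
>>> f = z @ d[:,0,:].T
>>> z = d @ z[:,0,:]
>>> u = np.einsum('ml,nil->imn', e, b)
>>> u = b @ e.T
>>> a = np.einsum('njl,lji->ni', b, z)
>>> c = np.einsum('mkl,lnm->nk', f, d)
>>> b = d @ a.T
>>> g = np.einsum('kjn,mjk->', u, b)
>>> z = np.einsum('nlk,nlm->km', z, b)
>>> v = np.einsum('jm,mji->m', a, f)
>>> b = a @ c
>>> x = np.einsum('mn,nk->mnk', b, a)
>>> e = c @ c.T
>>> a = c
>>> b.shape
(5, 5)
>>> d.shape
(7, 2, 2)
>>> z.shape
(2, 5)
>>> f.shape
(2, 5, 7)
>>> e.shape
(2, 2)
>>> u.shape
(5, 2, 19)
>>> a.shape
(2, 5)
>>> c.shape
(2, 5)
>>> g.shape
()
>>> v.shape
(2,)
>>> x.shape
(5, 5, 2)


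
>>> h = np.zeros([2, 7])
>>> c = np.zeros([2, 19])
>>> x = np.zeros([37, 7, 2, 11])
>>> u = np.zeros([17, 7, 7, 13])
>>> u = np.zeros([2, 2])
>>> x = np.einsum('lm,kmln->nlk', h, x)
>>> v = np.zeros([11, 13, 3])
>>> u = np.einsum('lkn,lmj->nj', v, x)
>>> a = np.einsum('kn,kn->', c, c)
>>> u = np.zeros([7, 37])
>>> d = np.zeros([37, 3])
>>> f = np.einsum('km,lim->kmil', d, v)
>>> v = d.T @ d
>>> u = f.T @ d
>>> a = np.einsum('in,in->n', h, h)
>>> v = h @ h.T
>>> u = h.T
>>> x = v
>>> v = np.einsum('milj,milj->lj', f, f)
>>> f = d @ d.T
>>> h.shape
(2, 7)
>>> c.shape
(2, 19)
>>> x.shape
(2, 2)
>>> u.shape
(7, 2)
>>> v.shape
(13, 11)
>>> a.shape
(7,)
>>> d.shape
(37, 3)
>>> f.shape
(37, 37)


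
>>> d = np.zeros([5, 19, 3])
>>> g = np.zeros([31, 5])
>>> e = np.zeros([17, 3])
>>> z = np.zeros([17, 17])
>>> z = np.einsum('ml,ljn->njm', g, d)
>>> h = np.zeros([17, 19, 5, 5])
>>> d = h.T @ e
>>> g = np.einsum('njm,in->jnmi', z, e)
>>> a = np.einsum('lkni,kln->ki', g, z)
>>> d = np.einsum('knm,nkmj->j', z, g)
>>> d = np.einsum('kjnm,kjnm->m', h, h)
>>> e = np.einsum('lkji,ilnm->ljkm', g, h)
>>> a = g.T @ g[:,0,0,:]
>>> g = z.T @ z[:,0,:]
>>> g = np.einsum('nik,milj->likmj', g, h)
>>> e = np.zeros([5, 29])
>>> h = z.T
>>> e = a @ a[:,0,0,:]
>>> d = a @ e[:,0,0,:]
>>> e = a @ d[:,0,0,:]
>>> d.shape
(17, 31, 3, 17)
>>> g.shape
(5, 19, 31, 17, 5)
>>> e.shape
(17, 31, 3, 17)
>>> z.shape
(3, 19, 31)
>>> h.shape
(31, 19, 3)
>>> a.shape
(17, 31, 3, 17)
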